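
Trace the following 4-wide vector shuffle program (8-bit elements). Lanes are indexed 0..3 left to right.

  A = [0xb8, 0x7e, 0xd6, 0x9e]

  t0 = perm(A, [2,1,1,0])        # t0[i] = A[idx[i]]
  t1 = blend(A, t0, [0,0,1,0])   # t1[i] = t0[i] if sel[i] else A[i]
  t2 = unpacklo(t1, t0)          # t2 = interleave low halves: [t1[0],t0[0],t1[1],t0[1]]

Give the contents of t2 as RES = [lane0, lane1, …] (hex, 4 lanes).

RES = [0xb8, 0xd6, 0x7e, 0x7e]

t0 = [0xd6, 0x7e, 0x7e, 0xb8]
t1 = [0xb8, 0x7e, 0x7e, 0x9e]
t2 = [0xb8, 0xd6, 0x7e, 0x7e]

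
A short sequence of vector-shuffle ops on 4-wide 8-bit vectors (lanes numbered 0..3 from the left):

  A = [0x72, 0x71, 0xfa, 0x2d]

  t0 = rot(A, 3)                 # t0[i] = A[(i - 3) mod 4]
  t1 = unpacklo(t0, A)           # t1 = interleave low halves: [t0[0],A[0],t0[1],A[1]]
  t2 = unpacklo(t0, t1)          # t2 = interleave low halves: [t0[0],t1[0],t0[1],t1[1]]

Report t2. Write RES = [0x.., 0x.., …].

→ t0 |71|fa|2d|72|
→ t1 |71|72|fa|71|
→ t2 |71|71|fa|72|

RES = [0x71, 0x71, 0xfa, 0x72]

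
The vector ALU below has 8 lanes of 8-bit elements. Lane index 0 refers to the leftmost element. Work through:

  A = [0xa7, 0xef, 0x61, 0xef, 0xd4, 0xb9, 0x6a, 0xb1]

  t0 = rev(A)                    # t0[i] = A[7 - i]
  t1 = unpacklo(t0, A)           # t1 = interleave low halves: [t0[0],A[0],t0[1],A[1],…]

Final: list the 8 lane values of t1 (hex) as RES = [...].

RES = [0xb1, 0xa7, 0x6a, 0xef, 0xb9, 0x61, 0xd4, 0xef]

  t0: b1 6a b9 d4 ef 61 ef a7
  t1: b1 a7 6a ef b9 61 d4 ef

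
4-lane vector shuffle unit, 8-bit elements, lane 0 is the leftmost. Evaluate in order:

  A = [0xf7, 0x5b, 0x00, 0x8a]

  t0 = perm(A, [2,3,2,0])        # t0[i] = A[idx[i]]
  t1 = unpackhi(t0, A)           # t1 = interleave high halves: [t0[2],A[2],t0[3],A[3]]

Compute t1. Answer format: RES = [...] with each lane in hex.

  t0: 00 8a 00 f7
  t1: 00 00 f7 8a

RES = [ 0x00  0x00  0xf7  0x8a ]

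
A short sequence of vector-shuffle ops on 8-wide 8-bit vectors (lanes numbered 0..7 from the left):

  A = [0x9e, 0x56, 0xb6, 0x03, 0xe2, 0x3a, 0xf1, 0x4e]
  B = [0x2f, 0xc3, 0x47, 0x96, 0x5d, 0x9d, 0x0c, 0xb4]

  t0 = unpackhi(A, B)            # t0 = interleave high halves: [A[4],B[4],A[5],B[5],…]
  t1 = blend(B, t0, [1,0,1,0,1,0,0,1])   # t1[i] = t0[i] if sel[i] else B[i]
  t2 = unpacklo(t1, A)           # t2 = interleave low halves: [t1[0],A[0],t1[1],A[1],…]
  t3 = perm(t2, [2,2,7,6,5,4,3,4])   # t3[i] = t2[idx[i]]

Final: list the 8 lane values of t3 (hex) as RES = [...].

  t0: e2 5d 3a 9d f1 0c 4e b4
  t1: e2 c3 3a 96 f1 9d 0c b4
  t2: e2 9e c3 56 3a b6 96 03
  t3: c3 c3 03 96 b6 3a 56 3a

RES = [0xc3, 0xc3, 0x03, 0x96, 0xb6, 0x3a, 0x56, 0x3a]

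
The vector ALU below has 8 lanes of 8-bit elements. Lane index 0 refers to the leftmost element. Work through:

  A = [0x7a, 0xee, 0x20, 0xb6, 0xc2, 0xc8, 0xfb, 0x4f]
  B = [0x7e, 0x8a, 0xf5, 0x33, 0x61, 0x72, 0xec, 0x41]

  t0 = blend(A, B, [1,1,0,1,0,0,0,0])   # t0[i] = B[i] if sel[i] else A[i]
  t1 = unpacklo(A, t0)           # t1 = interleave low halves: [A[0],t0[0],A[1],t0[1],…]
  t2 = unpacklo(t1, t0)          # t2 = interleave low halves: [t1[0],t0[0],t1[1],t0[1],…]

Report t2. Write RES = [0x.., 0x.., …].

t0 = [0x7e, 0x8a, 0x20, 0x33, 0xc2, 0xc8, 0xfb, 0x4f]
t1 = [0x7a, 0x7e, 0xee, 0x8a, 0x20, 0x20, 0xb6, 0x33]
t2 = [0x7a, 0x7e, 0x7e, 0x8a, 0xee, 0x20, 0x8a, 0x33]

RES = [0x7a, 0x7e, 0x7e, 0x8a, 0xee, 0x20, 0x8a, 0x33]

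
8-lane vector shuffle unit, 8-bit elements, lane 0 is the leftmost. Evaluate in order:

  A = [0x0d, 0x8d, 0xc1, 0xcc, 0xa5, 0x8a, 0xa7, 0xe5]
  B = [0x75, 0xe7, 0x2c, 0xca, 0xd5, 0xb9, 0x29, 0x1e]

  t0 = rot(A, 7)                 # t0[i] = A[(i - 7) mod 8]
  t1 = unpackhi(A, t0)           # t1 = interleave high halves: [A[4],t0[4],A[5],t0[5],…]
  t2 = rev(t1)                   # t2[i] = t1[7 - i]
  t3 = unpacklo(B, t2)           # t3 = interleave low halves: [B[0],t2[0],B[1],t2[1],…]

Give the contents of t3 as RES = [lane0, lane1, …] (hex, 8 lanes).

  t0: 8d c1 cc a5 8a a7 e5 0d
  t1: a5 8a 8a a7 a7 e5 e5 0d
  t2: 0d e5 e5 a7 a7 8a 8a a5
  t3: 75 0d e7 e5 2c e5 ca a7

RES = [0x75, 0x0d, 0xe7, 0xe5, 0x2c, 0xe5, 0xca, 0xa7]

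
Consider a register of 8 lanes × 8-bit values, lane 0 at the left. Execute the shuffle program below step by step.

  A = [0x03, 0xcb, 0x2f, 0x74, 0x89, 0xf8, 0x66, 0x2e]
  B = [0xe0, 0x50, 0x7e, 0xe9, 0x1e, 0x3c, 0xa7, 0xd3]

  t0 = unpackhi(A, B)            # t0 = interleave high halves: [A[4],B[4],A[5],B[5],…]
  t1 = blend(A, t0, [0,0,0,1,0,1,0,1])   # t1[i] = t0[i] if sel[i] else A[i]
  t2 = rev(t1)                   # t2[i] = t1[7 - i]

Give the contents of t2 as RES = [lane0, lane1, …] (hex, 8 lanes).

→ t0 |89|1e|f8|3c|66|a7|2e|d3|
→ t1 |03|cb|2f|3c|89|a7|66|d3|
→ t2 |d3|66|a7|89|3c|2f|cb|03|

RES = [ 0xd3  0x66  0xa7  0x89  0x3c  0x2f  0xcb  0x03 ]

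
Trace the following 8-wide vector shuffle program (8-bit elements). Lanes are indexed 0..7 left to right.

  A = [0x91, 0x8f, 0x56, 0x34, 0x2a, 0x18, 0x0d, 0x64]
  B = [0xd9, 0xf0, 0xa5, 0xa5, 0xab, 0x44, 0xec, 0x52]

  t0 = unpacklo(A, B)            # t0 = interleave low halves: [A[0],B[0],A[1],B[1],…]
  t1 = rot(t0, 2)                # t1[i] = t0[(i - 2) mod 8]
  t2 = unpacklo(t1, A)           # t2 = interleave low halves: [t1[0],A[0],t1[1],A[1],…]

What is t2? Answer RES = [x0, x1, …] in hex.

t0 = [0x91, 0xd9, 0x8f, 0xf0, 0x56, 0xa5, 0x34, 0xa5]
t1 = [0x34, 0xa5, 0x91, 0xd9, 0x8f, 0xf0, 0x56, 0xa5]
t2 = [0x34, 0x91, 0xa5, 0x8f, 0x91, 0x56, 0xd9, 0x34]

RES = [0x34, 0x91, 0xa5, 0x8f, 0x91, 0x56, 0xd9, 0x34]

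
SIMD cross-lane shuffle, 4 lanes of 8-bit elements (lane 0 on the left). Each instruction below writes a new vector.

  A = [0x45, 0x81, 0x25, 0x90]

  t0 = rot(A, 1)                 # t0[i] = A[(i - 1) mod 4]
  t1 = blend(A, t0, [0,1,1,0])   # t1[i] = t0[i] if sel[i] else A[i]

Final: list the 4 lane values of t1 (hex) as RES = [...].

  t0: 90 45 81 25
  t1: 45 45 81 90

RES = [ 0x45  0x45  0x81  0x90 ]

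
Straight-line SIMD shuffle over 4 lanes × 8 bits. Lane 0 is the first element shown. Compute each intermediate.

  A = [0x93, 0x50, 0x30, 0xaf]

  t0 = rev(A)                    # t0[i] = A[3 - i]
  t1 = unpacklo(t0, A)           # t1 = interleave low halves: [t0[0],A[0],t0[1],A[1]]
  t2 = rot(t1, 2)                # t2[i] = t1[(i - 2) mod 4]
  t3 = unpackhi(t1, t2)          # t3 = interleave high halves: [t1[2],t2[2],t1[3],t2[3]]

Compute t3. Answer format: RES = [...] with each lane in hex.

→ t0 |af|30|50|93|
→ t1 |af|93|30|50|
→ t2 |30|50|af|93|
→ t3 |30|af|50|93|

RES = [0x30, 0xaf, 0x50, 0x93]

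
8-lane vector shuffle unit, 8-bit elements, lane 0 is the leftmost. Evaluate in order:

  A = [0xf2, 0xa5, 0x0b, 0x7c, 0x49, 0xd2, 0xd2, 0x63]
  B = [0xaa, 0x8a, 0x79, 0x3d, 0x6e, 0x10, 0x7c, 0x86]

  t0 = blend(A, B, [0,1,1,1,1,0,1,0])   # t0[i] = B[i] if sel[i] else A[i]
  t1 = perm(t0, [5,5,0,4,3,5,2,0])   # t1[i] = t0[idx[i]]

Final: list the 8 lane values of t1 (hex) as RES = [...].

RES = [ 0xd2  0xd2  0xf2  0x6e  0x3d  0xd2  0x79  0xf2 ]

  t0: f2 8a 79 3d 6e d2 7c 63
  t1: d2 d2 f2 6e 3d d2 79 f2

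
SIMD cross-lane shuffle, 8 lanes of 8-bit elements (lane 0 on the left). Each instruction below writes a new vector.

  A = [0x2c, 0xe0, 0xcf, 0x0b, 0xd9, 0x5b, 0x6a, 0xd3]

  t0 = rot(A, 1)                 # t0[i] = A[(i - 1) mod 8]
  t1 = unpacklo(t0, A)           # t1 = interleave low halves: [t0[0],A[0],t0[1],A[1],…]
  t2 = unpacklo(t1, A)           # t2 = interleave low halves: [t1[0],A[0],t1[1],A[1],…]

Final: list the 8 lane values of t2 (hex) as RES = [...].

→ t0 |d3|2c|e0|cf|0b|d9|5b|6a|
→ t1 |d3|2c|2c|e0|e0|cf|cf|0b|
→ t2 |d3|2c|2c|e0|2c|cf|e0|0b|

RES = [ 0xd3  0x2c  0x2c  0xe0  0x2c  0xcf  0xe0  0x0b ]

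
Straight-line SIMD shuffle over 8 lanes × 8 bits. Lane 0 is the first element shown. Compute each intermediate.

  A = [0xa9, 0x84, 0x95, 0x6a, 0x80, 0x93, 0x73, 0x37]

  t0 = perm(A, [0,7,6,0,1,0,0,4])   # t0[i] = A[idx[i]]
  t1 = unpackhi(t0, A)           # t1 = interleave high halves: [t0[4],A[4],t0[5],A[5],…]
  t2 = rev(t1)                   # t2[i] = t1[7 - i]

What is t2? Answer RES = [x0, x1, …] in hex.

RES = [0x37, 0x80, 0x73, 0xa9, 0x93, 0xa9, 0x80, 0x84]

  t0: a9 37 73 a9 84 a9 a9 80
  t1: 84 80 a9 93 a9 73 80 37
  t2: 37 80 73 a9 93 a9 80 84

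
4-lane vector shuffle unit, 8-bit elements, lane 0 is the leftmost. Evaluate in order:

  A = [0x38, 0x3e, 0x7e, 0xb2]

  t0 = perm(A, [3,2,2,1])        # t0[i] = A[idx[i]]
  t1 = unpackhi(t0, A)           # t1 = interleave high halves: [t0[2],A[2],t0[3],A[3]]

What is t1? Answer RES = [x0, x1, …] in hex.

t0 = [0xb2, 0x7e, 0x7e, 0x3e]
t1 = [0x7e, 0x7e, 0x3e, 0xb2]

RES = [ 0x7e  0x7e  0x3e  0xb2 ]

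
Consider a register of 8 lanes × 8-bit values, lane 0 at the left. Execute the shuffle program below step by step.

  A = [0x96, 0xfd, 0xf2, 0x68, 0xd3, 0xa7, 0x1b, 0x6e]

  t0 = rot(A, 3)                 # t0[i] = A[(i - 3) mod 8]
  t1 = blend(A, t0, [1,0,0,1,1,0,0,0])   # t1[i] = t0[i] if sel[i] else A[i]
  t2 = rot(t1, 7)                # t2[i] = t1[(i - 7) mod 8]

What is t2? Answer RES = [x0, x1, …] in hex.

RES = [0xfd, 0xf2, 0x96, 0xfd, 0xa7, 0x1b, 0x6e, 0xa7]

  t0: a7 1b 6e 96 fd f2 68 d3
  t1: a7 fd f2 96 fd a7 1b 6e
  t2: fd f2 96 fd a7 1b 6e a7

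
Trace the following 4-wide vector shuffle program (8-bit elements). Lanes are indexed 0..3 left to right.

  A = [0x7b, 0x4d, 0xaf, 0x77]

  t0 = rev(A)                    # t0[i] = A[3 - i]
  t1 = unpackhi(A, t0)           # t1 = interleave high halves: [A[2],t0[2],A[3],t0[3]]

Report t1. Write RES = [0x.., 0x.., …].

→ t0 |77|af|4d|7b|
→ t1 |af|4d|77|7b|

RES = [ 0xaf  0x4d  0x77  0x7b ]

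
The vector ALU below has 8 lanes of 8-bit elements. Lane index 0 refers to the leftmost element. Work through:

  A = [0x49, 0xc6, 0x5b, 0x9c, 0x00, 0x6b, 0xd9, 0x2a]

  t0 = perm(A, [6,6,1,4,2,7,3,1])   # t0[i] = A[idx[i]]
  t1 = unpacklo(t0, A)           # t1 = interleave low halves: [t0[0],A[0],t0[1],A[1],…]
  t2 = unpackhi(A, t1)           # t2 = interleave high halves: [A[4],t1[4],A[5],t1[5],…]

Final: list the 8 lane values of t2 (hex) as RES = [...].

t0 = [0xd9, 0xd9, 0xc6, 0x00, 0x5b, 0x2a, 0x9c, 0xc6]
t1 = [0xd9, 0x49, 0xd9, 0xc6, 0xc6, 0x5b, 0x00, 0x9c]
t2 = [0x00, 0xc6, 0x6b, 0x5b, 0xd9, 0x00, 0x2a, 0x9c]

RES = [ 0x00  0xc6  0x6b  0x5b  0xd9  0x00  0x2a  0x9c ]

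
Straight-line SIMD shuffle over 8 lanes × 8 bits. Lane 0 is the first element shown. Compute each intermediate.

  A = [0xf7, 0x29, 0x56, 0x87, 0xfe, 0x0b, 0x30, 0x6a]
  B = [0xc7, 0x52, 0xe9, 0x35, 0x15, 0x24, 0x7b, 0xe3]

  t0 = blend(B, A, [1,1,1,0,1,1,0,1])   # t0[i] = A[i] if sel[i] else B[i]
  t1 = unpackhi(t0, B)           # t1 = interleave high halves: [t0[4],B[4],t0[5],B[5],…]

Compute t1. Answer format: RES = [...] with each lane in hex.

→ t0 |f7|29|56|35|fe|0b|7b|6a|
→ t1 |fe|15|0b|24|7b|7b|6a|e3|

RES = [ 0xfe  0x15  0x0b  0x24  0x7b  0x7b  0x6a  0xe3 ]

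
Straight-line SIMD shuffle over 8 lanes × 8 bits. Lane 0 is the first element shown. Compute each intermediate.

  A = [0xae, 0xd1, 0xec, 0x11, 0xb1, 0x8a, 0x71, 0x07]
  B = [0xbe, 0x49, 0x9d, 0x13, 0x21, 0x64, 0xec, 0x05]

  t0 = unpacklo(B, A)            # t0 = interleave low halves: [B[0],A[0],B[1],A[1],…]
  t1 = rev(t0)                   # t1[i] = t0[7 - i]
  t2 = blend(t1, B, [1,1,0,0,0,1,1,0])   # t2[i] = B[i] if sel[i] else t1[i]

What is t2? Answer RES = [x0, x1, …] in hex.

t0 = [0xbe, 0xae, 0x49, 0xd1, 0x9d, 0xec, 0x13, 0x11]
t1 = [0x11, 0x13, 0xec, 0x9d, 0xd1, 0x49, 0xae, 0xbe]
t2 = [0xbe, 0x49, 0xec, 0x9d, 0xd1, 0x64, 0xec, 0xbe]

RES = [ 0xbe  0x49  0xec  0x9d  0xd1  0x64  0xec  0xbe ]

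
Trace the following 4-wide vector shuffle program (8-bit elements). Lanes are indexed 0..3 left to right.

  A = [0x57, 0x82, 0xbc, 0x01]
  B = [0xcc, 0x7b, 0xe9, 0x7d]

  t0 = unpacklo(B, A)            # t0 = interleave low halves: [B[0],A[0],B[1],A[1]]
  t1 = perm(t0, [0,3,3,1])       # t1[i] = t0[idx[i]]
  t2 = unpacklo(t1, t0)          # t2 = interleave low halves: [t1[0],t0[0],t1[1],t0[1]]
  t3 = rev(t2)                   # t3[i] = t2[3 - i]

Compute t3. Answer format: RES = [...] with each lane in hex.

RES = [ 0x57  0x82  0xcc  0xcc ]

  t0: cc 57 7b 82
  t1: cc 82 82 57
  t2: cc cc 82 57
  t3: 57 82 cc cc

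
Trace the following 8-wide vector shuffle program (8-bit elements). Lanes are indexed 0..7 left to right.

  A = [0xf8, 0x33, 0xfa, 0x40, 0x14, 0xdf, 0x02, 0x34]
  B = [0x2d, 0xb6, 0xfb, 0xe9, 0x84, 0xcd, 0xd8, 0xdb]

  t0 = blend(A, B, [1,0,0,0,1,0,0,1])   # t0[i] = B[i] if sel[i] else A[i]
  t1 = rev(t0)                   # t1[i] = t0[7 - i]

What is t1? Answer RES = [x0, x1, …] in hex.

RES = [0xdb, 0x02, 0xdf, 0x84, 0x40, 0xfa, 0x33, 0x2d]

  t0: 2d 33 fa 40 84 df 02 db
  t1: db 02 df 84 40 fa 33 2d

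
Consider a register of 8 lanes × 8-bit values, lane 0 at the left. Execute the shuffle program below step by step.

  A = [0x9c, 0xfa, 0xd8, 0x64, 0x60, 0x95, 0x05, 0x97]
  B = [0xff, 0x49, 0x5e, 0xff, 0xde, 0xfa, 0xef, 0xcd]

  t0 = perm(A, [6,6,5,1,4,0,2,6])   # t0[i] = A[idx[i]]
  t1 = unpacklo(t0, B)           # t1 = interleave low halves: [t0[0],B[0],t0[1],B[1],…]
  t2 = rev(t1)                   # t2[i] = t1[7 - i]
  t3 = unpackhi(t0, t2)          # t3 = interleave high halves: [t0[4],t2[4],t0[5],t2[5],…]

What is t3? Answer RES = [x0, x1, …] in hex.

t0 = [0x05, 0x05, 0x95, 0xfa, 0x60, 0x9c, 0xd8, 0x05]
t1 = [0x05, 0xff, 0x05, 0x49, 0x95, 0x5e, 0xfa, 0xff]
t2 = [0xff, 0xfa, 0x5e, 0x95, 0x49, 0x05, 0xff, 0x05]
t3 = [0x60, 0x49, 0x9c, 0x05, 0xd8, 0xff, 0x05, 0x05]

RES = [0x60, 0x49, 0x9c, 0x05, 0xd8, 0xff, 0x05, 0x05]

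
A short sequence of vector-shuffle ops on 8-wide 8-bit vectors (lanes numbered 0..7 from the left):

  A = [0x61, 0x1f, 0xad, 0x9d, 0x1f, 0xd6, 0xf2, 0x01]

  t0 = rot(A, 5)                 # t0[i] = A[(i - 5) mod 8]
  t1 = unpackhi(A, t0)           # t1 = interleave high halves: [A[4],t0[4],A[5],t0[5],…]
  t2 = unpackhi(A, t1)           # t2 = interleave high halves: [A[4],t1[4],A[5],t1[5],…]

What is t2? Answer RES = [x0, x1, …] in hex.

→ t0 |9d|1f|d6|f2|01|61|1f|ad|
→ t1 |1f|01|d6|61|f2|1f|01|ad|
→ t2 |1f|f2|d6|1f|f2|01|01|ad|

RES = [ 0x1f  0xf2  0xd6  0x1f  0xf2  0x01  0x01  0xad ]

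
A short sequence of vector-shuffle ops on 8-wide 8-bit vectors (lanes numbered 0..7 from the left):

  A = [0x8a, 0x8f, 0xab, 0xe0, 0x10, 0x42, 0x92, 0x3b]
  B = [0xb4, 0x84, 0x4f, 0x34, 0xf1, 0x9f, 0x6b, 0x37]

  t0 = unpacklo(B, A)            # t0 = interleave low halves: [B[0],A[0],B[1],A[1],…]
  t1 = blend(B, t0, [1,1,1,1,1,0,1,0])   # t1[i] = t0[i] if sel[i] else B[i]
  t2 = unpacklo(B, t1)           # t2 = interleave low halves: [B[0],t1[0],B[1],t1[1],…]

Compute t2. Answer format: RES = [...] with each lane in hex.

RES = [0xb4, 0xb4, 0x84, 0x8a, 0x4f, 0x84, 0x34, 0x8f]

  t0: b4 8a 84 8f 4f ab 34 e0
  t1: b4 8a 84 8f 4f 9f 34 37
  t2: b4 b4 84 8a 4f 84 34 8f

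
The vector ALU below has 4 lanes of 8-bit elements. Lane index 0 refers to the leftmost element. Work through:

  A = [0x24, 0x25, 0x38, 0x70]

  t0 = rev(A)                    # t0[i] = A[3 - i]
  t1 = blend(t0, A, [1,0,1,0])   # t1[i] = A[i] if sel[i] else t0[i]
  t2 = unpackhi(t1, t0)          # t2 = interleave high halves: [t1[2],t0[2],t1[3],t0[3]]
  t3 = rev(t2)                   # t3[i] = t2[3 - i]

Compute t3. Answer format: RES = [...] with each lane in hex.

RES = [0x24, 0x24, 0x25, 0x38]

  t0: 70 38 25 24
  t1: 24 38 38 24
  t2: 38 25 24 24
  t3: 24 24 25 38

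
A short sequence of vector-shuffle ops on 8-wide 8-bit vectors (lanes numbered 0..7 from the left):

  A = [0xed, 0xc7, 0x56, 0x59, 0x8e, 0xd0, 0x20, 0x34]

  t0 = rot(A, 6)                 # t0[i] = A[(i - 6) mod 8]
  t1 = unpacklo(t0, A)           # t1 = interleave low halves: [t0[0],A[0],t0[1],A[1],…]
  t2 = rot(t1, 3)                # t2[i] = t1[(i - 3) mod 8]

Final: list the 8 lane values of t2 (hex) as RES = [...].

  t0: 56 59 8e d0 20 34 ed c7
  t1: 56 ed 59 c7 8e 56 d0 59
  t2: 56 d0 59 56 ed 59 c7 8e

RES = [0x56, 0xd0, 0x59, 0x56, 0xed, 0x59, 0xc7, 0x8e]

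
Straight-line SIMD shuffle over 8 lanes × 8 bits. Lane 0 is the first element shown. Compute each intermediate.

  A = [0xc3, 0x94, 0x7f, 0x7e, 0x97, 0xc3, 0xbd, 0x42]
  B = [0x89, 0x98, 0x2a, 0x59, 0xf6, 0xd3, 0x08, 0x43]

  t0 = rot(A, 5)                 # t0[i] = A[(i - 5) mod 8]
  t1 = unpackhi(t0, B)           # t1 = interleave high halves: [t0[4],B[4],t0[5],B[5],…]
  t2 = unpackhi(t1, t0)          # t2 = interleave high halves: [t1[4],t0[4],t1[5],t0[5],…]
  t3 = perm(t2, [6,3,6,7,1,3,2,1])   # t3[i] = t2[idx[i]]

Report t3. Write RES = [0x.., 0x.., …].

t0 = [0x7e, 0x97, 0xc3, 0xbd, 0x42, 0xc3, 0x94, 0x7f]
t1 = [0x42, 0xf6, 0xc3, 0xd3, 0x94, 0x08, 0x7f, 0x43]
t2 = [0x94, 0x42, 0x08, 0xc3, 0x7f, 0x94, 0x43, 0x7f]
t3 = [0x43, 0xc3, 0x43, 0x7f, 0x42, 0xc3, 0x08, 0x42]

RES = [0x43, 0xc3, 0x43, 0x7f, 0x42, 0xc3, 0x08, 0x42]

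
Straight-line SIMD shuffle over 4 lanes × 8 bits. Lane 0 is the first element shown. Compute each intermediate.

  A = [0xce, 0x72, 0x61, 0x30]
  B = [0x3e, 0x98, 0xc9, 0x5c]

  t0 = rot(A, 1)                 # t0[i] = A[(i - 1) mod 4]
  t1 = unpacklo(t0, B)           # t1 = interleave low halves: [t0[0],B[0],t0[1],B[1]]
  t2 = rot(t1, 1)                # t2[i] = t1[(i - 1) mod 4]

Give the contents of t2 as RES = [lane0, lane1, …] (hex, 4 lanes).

RES = [0x98, 0x30, 0x3e, 0xce]

  t0: 30 ce 72 61
  t1: 30 3e ce 98
  t2: 98 30 3e ce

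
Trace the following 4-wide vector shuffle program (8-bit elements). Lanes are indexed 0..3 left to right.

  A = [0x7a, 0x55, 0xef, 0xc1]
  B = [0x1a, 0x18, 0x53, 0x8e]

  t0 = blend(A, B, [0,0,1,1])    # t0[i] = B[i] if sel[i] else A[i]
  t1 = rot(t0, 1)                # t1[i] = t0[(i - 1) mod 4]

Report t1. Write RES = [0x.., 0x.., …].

t0 = [0x7a, 0x55, 0x53, 0x8e]
t1 = [0x8e, 0x7a, 0x55, 0x53]

RES = [0x8e, 0x7a, 0x55, 0x53]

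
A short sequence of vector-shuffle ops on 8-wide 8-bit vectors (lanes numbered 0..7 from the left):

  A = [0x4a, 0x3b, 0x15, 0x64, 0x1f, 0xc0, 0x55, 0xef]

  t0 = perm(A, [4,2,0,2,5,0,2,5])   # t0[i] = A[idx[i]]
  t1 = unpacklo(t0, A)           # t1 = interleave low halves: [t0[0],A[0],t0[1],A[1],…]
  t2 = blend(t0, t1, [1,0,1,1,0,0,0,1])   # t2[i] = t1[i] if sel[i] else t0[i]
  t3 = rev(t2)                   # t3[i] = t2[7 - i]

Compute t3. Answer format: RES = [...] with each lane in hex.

RES = [0x64, 0x15, 0x4a, 0xc0, 0x3b, 0x15, 0x15, 0x1f]

  t0: 1f 15 4a 15 c0 4a 15 c0
  t1: 1f 4a 15 3b 4a 15 15 64
  t2: 1f 15 15 3b c0 4a 15 64
  t3: 64 15 4a c0 3b 15 15 1f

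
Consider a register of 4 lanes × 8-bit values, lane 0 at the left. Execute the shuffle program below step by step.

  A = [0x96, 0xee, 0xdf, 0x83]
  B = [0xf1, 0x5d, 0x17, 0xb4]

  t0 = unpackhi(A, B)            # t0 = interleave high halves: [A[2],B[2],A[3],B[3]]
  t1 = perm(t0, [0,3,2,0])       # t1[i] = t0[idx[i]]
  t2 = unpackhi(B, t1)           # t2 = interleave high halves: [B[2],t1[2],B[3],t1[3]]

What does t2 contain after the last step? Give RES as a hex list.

t0 = [0xdf, 0x17, 0x83, 0xb4]
t1 = [0xdf, 0xb4, 0x83, 0xdf]
t2 = [0x17, 0x83, 0xb4, 0xdf]

RES = [ 0x17  0x83  0xb4  0xdf ]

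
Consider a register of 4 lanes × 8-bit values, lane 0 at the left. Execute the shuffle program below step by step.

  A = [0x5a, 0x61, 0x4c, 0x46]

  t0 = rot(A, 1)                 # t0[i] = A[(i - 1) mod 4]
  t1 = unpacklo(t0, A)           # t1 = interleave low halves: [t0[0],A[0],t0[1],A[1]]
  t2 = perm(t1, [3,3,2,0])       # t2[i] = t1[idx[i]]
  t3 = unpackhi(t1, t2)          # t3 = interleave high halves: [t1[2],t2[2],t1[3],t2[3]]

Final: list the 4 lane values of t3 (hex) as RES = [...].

RES = [ 0x5a  0x5a  0x61  0x46 ]

→ t0 |46|5a|61|4c|
→ t1 |46|5a|5a|61|
→ t2 |61|61|5a|46|
→ t3 |5a|5a|61|46|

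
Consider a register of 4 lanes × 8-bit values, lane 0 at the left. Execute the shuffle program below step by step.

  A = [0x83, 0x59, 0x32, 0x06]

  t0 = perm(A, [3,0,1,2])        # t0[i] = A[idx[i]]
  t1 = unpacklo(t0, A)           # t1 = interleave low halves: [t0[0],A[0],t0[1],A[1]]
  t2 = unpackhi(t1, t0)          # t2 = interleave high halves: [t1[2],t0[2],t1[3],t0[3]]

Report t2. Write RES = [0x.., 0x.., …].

t0 = [0x06, 0x83, 0x59, 0x32]
t1 = [0x06, 0x83, 0x83, 0x59]
t2 = [0x83, 0x59, 0x59, 0x32]

RES = [0x83, 0x59, 0x59, 0x32]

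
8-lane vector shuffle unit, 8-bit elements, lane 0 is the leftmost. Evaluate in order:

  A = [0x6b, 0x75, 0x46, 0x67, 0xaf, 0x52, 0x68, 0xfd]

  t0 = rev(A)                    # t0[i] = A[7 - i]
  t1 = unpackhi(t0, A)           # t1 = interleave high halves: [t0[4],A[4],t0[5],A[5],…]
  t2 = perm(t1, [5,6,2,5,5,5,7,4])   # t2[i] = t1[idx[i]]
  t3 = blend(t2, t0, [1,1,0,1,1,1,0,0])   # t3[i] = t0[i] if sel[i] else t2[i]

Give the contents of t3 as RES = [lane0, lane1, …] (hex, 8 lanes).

RES = [0xfd, 0x68, 0x46, 0xaf, 0x67, 0x46, 0xfd, 0x75]

t0 = [0xfd, 0x68, 0x52, 0xaf, 0x67, 0x46, 0x75, 0x6b]
t1 = [0x67, 0xaf, 0x46, 0x52, 0x75, 0x68, 0x6b, 0xfd]
t2 = [0x68, 0x6b, 0x46, 0x68, 0x68, 0x68, 0xfd, 0x75]
t3 = [0xfd, 0x68, 0x46, 0xaf, 0x67, 0x46, 0xfd, 0x75]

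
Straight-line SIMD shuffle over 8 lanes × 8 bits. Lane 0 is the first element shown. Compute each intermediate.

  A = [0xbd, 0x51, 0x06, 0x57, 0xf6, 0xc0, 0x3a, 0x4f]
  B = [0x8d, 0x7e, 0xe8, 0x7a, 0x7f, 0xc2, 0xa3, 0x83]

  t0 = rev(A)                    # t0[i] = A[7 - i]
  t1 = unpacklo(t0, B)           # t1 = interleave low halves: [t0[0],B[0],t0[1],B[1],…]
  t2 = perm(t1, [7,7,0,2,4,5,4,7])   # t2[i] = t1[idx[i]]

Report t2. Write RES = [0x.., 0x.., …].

RES = [ 0x7a  0x7a  0x4f  0x3a  0xc0  0xe8  0xc0  0x7a ]

t0 = [0x4f, 0x3a, 0xc0, 0xf6, 0x57, 0x06, 0x51, 0xbd]
t1 = [0x4f, 0x8d, 0x3a, 0x7e, 0xc0, 0xe8, 0xf6, 0x7a]
t2 = [0x7a, 0x7a, 0x4f, 0x3a, 0xc0, 0xe8, 0xc0, 0x7a]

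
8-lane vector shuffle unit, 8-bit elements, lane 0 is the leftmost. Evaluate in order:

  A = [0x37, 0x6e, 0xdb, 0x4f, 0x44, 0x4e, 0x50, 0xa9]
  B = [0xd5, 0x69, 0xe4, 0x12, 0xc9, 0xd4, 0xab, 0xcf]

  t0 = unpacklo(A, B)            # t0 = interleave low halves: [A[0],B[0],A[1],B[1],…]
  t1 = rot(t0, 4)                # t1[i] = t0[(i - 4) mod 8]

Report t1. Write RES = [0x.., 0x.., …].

→ t0 |37|d5|6e|69|db|e4|4f|12|
→ t1 |db|e4|4f|12|37|d5|6e|69|

RES = [0xdb, 0xe4, 0x4f, 0x12, 0x37, 0xd5, 0x6e, 0x69]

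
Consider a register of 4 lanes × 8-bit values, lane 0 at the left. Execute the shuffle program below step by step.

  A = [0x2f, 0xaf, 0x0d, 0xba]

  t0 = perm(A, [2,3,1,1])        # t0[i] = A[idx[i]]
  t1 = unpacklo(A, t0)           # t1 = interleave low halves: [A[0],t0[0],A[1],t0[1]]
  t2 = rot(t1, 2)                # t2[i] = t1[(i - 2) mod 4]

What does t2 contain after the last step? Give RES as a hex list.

RES = [ 0xaf  0xba  0x2f  0x0d ]

  t0: 0d ba af af
  t1: 2f 0d af ba
  t2: af ba 2f 0d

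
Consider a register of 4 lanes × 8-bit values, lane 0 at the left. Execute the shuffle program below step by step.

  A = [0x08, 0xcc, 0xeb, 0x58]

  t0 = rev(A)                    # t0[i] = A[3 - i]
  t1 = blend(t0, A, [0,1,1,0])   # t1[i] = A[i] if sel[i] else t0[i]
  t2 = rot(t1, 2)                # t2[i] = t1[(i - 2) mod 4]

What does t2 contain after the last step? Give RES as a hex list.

RES = [0xeb, 0x08, 0x58, 0xcc]

→ t0 |58|eb|cc|08|
→ t1 |58|cc|eb|08|
→ t2 |eb|08|58|cc|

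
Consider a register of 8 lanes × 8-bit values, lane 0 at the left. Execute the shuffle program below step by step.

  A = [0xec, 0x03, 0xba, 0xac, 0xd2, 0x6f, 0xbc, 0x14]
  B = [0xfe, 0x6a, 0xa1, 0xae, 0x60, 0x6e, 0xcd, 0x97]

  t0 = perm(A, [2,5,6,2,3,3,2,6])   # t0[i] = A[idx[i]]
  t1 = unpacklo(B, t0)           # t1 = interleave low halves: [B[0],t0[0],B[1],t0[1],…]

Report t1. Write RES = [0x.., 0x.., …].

RES = [ 0xfe  0xba  0x6a  0x6f  0xa1  0xbc  0xae  0xba ]

→ t0 |ba|6f|bc|ba|ac|ac|ba|bc|
→ t1 |fe|ba|6a|6f|a1|bc|ae|ba|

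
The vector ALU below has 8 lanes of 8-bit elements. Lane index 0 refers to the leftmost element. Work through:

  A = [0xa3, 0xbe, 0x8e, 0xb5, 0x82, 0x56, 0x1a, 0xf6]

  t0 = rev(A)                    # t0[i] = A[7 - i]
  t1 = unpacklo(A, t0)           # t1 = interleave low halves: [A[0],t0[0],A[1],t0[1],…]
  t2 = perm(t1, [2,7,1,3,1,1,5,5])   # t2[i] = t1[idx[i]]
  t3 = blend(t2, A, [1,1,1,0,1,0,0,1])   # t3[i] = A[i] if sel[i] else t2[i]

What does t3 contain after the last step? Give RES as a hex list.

t0 = [0xf6, 0x1a, 0x56, 0x82, 0xb5, 0x8e, 0xbe, 0xa3]
t1 = [0xa3, 0xf6, 0xbe, 0x1a, 0x8e, 0x56, 0xb5, 0x82]
t2 = [0xbe, 0x82, 0xf6, 0x1a, 0xf6, 0xf6, 0x56, 0x56]
t3 = [0xa3, 0xbe, 0x8e, 0x1a, 0x82, 0xf6, 0x56, 0xf6]

RES = [0xa3, 0xbe, 0x8e, 0x1a, 0x82, 0xf6, 0x56, 0xf6]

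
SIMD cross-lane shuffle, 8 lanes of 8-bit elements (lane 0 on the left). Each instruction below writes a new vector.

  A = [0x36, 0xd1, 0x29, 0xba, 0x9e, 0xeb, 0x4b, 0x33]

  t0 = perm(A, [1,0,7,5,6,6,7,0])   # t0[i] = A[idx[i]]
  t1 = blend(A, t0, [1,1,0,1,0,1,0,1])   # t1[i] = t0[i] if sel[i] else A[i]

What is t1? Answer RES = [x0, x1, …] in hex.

RES = [ 0xd1  0x36  0x29  0xeb  0x9e  0x4b  0x4b  0x36 ]

→ t0 |d1|36|33|eb|4b|4b|33|36|
→ t1 |d1|36|29|eb|9e|4b|4b|36|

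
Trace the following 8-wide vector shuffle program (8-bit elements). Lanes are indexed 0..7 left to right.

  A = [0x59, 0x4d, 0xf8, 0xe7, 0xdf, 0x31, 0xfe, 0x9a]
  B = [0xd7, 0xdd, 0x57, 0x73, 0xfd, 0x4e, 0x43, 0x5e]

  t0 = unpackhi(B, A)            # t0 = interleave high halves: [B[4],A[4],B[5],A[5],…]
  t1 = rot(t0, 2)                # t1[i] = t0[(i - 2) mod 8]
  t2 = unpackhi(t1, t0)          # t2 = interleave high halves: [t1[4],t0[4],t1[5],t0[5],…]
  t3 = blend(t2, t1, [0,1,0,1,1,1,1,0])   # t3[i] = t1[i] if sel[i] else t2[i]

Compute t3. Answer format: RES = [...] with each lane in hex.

RES = [0x4e, 0x9a, 0x31, 0xdf, 0x4e, 0x31, 0x43, 0x9a]

  t0: fd df 4e 31 43 fe 5e 9a
  t1: 5e 9a fd df 4e 31 43 fe
  t2: 4e 43 31 fe 43 5e fe 9a
  t3: 4e 9a 31 df 4e 31 43 9a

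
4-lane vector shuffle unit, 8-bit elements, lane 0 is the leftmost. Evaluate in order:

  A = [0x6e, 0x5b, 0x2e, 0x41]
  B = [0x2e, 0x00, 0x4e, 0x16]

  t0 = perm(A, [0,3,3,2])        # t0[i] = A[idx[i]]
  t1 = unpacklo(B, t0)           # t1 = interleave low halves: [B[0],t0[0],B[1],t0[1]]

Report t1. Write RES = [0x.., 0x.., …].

t0 = [0x6e, 0x41, 0x41, 0x2e]
t1 = [0x2e, 0x6e, 0x00, 0x41]

RES = [0x2e, 0x6e, 0x00, 0x41]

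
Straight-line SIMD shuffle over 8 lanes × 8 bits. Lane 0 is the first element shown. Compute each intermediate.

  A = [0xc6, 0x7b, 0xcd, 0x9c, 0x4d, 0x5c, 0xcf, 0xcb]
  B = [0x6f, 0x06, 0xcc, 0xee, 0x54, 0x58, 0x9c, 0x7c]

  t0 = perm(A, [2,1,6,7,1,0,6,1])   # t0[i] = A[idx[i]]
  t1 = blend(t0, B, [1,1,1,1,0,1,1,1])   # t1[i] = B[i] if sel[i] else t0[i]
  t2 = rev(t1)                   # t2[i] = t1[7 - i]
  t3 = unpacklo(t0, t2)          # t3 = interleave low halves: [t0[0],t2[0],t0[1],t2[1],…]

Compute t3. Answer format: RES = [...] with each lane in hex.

  t0: cd 7b cf cb 7b c6 cf 7b
  t1: 6f 06 cc ee 7b 58 9c 7c
  t2: 7c 9c 58 7b ee cc 06 6f
  t3: cd 7c 7b 9c cf 58 cb 7b

RES = [0xcd, 0x7c, 0x7b, 0x9c, 0xcf, 0x58, 0xcb, 0x7b]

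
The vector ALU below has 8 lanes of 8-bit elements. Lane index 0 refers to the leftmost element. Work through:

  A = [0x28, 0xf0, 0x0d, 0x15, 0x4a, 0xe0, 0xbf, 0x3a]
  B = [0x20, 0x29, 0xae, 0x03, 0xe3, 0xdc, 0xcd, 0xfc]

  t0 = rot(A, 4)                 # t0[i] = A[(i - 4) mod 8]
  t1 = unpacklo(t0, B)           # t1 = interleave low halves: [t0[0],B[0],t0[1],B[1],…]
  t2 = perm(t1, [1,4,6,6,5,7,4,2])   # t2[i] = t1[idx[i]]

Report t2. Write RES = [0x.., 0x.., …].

→ t0 |4a|e0|bf|3a|28|f0|0d|15|
→ t1 |4a|20|e0|29|bf|ae|3a|03|
→ t2 |20|bf|3a|3a|ae|03|bf|e0|

RES = [ 0x20  0xbf  0x3a  0x3a  0xae  0x03  0xbf  0xe0 ]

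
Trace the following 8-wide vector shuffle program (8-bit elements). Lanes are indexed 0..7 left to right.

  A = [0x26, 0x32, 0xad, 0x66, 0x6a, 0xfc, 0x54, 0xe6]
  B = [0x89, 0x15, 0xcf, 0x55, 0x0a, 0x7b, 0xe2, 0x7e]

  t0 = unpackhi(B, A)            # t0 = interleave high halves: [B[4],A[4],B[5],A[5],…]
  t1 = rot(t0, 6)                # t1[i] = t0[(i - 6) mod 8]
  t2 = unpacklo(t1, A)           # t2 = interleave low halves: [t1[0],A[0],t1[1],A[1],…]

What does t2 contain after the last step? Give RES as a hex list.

t0 = [0x0a, 0x6a, 0x7b, 0xfc, 0xe2, 0x54, 0x7e, 0xe6]
t1 = [0x7b, 0xfc, 0xe2, 0x54, 0x7e, 0xe6, 0x0a, 0x6a]
t2 = [0x7b, 0x26, 0xfc, 0x32, 0xe2, 0xad, 0x54, 0x66]

RES = [ 0x7b  0x26  0xfc  0x32  0xe2  0xad  0x54  0x66 ]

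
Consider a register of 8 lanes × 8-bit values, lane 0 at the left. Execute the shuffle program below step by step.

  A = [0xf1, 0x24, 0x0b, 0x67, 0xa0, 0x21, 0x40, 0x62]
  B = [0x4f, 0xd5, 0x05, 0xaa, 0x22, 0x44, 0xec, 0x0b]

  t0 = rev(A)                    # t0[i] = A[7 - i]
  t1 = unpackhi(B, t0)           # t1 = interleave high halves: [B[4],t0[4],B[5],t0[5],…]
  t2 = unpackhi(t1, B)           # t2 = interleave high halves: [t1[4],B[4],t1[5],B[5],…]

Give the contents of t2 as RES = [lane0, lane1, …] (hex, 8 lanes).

→ t0 |62|40|21|a0|67|0b|24|f1|
→ t1 |22|67|44|0b|ec|24|0b|f1|
→ t2 |ec|22|24|44|0b|ec|f1|0b|

RES = [0xec, 0x22, 0x24, 0x44, 0x0b, 0xec, 0xf1, 0x0b]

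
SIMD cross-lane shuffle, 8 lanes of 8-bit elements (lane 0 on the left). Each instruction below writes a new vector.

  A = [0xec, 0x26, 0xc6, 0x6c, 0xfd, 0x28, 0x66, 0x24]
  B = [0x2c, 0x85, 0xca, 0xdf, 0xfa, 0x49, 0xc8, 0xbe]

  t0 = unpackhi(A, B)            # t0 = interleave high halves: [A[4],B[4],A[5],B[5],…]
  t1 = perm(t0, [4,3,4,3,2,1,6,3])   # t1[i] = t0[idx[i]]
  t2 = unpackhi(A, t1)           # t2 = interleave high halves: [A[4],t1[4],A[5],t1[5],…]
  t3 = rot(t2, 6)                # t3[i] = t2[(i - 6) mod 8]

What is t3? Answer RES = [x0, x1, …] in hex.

RES = [0x28, 0xfa, 0x66, 0x24, 0x24, 0x49, 0xfd, 0x28]

→ t0 |fd|fa|28|49|66|c8|24|be|
→ t1 |66|49|66|49|28|fa|24|49|
→ t2 |fd|28|28|fa|66|24|24|49|
→ t3 |28|fa|66|24|24|49|fd|28|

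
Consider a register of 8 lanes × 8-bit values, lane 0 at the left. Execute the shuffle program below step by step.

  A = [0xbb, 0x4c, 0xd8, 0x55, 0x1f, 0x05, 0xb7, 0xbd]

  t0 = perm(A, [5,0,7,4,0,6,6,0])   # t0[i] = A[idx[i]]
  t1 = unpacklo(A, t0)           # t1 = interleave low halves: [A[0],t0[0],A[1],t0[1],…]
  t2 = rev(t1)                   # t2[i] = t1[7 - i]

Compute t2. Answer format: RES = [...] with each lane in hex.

  t0: 05 bb bd 1f bb b7 b7 bb
  t1: bb 05 4c bb d8 bd 55 1f
  t2: 1f 55 bd d8 bb 4c 05 bb

RES = [ 0x1f  0x55  0xbd  0xd8  0xbb  0x4c  0x05  0xbb ]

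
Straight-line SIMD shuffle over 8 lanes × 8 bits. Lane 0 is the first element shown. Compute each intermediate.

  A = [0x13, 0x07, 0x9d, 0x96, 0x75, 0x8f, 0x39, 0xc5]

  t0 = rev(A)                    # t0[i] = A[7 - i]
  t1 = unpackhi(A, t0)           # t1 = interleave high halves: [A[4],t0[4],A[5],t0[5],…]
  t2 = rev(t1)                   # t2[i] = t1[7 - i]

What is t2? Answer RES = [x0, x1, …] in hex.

  t0: c5 39 8f 75 96 9d 07 13
  t1: 75 96 8f 9d 39 07 c5 13
  t2: 13 c5 07 39 9d 8f 96 75

RES = [0x13, 0xc5, 0x07, 0x39, 0x9d, 0x8f, 0x96, 0x75]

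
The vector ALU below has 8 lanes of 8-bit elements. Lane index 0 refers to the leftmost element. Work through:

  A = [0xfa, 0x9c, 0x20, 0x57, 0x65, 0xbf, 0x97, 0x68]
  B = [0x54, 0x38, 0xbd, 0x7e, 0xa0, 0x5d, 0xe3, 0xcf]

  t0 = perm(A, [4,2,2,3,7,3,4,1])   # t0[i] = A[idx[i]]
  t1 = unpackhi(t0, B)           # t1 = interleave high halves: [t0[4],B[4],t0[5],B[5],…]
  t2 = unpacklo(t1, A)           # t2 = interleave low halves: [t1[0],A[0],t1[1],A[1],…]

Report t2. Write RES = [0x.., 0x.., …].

t0 = [0x65, 0x20, 0x20, 0x57, 0x68, 0x57, 0x65, 0x9c]
t1 = [0x68, 0xa0, 0x57, 0x5d, 0x65, 0xe3, 0x9c, 0xcf]
t2 = [0x68, 0xfa, 0xa0, 0x9c, 0x57, 0x20, 0x5d, 0x57]

RES = [0x68, 0xfa, 0xa0, 0x9c, 0x57, 0x20, 0x5d, 0x57]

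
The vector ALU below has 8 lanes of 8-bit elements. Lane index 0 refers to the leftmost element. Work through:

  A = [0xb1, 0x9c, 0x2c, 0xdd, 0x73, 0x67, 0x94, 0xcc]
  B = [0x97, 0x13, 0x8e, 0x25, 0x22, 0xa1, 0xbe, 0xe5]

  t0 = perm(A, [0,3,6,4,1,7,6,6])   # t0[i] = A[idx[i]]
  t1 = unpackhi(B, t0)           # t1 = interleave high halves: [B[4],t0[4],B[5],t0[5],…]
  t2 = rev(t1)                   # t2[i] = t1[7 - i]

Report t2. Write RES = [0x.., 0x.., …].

t0 = [0xb1, 0xdd, 0x94, 0x73, 0x9c, 0xcc, 0x94, 0x94]
t1 = [0x22, 0x9c, 0xa1, 0xcc, 0xbe, 0x94, 0xe5, 0x94]
t2 = [0x94, 0xe5, 0x94, 0xbe, 0xcc, 0xa1, 0x9c, 0x22]

RES = [0x94, 0xe5, 0x94, 0xbe, 0xcc, 0xa1, 0x9c, 0x22]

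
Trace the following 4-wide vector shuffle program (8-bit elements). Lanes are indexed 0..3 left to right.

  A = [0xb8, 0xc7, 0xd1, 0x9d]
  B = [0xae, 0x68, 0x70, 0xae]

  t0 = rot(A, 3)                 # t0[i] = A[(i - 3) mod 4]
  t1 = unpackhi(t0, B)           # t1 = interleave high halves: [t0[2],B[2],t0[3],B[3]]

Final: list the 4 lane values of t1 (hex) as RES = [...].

t0 = [0xc7, 0xd1, 0x9d, 0xb8]
t1 = [0x9d, 0x70, 0xb8, 0xae]

RES = [0x9d, 0x70, 0xb8, 0xae]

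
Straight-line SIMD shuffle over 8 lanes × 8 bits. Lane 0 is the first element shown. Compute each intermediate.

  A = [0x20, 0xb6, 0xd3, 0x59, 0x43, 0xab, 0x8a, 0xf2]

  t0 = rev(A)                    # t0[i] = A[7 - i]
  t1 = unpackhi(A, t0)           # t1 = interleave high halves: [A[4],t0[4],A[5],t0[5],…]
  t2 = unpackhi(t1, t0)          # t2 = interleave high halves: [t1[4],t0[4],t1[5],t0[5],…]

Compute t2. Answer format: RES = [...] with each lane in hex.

  t0: f2 8a ab 43 59 d3 b6 20
  t1: 43 59 ab d3 8a b6 f2 20
  t2: 8a 59 b6 d3 f2 b6 20 20

RES = [0x8a, 0x59, 0xb6, 0xd3, 0xf2, 0xb6, 0x20, 0x20]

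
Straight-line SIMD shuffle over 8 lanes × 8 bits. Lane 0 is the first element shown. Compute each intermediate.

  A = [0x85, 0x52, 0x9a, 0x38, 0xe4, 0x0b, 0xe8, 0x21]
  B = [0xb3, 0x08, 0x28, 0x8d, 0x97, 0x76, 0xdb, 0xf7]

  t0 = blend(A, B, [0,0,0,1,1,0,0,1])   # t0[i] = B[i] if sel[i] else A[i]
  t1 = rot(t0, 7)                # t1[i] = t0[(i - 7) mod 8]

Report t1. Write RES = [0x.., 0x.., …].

t0 = [0x85, 0x52, 0x9a, 0x8d, 0x97, 0x0b, 0xe8, 0xf7]
t1 = [0x52, 0x9a, 0x8d, 0x97, 0x0b, 0xe8, 0xf7, 0x85]

RES = [ 0x52  0x9a  0x8d  0x97  0x0b  0xe8  0xf7  0x85 ]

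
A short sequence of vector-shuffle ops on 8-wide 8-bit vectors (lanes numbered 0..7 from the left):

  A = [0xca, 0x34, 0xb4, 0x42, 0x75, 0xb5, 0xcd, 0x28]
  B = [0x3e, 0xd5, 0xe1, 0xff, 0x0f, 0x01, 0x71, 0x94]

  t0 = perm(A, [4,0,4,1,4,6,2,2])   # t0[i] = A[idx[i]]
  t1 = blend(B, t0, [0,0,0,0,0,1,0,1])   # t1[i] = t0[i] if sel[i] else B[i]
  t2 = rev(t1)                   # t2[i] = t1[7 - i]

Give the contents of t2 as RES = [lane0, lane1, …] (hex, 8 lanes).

  t0: 75 ca 75 34 75 cd b4 b4
  t1: 3e d5 e1 ff 0f cd 71 b4
  t2: b4 71 cd 0f ff e1 d5 3e

RES = [0xb4, 0x71, 0xcd, 0x0f, 0xff, 0xe1, 0xd5, 0x3e]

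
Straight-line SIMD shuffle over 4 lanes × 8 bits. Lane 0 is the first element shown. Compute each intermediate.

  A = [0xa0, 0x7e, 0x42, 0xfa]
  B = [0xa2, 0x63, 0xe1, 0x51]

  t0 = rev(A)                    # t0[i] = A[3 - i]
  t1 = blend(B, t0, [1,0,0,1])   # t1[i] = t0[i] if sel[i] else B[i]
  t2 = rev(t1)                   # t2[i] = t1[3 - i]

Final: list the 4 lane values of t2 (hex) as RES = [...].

→ t0 |fa|42|7e|a0|
→ t1 |fa|63|e1|a0|
→ t2 |a0|e1|63|fa|

RES = [0xa0, 0xe1, 0x63, 0xfa]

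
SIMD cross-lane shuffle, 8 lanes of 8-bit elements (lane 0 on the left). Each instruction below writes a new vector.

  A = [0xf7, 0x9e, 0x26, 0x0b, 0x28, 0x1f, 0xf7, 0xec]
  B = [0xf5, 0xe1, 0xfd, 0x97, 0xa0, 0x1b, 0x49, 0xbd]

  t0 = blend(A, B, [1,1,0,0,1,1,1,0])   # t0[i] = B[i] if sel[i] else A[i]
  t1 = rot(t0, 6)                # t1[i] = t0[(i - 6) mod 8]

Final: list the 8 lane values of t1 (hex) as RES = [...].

RES = [ 0x26  0x0b  0xa0  0x1b  0x49  0xec  0xf5  0xe1 ]

t0 = [0xf5, 0xe1, 0x26, 0x0b, 0xa0, 0x1b, 0x49, 0xec]
t1 = [0x26, 0x0b, 0xa0, 0x1b, 0x49, 0xec, 0xf5, 0xe1]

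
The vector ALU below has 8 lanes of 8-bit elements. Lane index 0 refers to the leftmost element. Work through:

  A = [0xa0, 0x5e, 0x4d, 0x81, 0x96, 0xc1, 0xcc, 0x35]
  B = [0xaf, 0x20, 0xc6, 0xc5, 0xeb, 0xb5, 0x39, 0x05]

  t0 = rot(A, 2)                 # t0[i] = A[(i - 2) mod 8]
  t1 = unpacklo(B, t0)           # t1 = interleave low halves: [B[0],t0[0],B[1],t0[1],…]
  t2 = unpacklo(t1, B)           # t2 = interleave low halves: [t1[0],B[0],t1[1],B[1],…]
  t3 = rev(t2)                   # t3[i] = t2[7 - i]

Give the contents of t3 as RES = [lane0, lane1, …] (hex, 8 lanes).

t0 = [0xcc, 0x35, 0xa0, 0x5e, 0x4d, 0x81, 0x96, 0xc1]
t1 = [0xaf, 0xcc, 0x20, 0x35, 0xc6, 0xa0, 0xc5, 0x5e]
t2 = [0xaf, 0xaf, 0xcc, 0x20, 0x20, 0xc6, 0x35, 0xc5]
t3 = [0xc5, 0x35, 0xc6, 0x20, 0x20, 0xcc, 0xaf, 0xaf]

RES = [0xc5, 0x35, 0xc6, 0x20, 0x20, 0xcc, 0xaf, 0xaf]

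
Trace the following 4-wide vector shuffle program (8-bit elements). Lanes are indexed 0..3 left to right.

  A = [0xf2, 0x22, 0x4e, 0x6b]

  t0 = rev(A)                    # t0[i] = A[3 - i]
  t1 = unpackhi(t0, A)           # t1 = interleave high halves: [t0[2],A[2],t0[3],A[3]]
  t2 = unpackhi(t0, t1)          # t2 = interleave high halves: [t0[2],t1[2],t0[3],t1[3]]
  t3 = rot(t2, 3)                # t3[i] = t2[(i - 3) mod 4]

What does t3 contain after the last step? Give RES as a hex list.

t0 = [0x6b, 0x4e, 0x22, 0xf2]
t1 = [0x22, 0x4e, 0xf2, 0x6b]
t2 = [0x22, 0xf2, 0xf2, 0x6b]
t3 = [0xf2, 0xf2, 0x6b, 0x22]

RES = [ 0xf2  0xf2  0x6b  0x22 ]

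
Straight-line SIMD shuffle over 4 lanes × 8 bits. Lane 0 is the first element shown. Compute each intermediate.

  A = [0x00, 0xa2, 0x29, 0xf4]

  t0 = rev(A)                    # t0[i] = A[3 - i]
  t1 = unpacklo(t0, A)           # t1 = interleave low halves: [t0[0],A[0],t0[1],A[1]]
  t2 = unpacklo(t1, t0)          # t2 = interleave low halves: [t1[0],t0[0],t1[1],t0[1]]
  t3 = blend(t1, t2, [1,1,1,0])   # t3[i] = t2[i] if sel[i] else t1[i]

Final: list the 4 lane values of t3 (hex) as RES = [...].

RES = [0xf4, 0xf4, 0x00, 0xa2]

→ t0 |f4|29|a2|00|
→ t1 |f4|00|29|a2|
→ t2 |f4|f4|00|29|
→ t3 |f4|f4|00|a2|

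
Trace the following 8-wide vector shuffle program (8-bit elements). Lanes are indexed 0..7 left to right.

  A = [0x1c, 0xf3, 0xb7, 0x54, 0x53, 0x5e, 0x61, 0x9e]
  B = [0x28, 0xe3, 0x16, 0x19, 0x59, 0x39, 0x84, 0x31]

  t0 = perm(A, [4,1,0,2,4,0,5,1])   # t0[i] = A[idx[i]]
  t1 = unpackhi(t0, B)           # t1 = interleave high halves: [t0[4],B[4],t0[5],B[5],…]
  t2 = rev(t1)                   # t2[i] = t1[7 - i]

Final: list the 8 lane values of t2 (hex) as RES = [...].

RES = [0x31, 0xf3, 0x84, 0x5e, 0x39, 0x1c, 0x59, 0x53]

  t0: 53 f3 1c b7 53 1c 5e f3
  t1: 53 59 1c 39 5e 84 f3 31
  t2: 31 f3 84 5e 39 1c 59 53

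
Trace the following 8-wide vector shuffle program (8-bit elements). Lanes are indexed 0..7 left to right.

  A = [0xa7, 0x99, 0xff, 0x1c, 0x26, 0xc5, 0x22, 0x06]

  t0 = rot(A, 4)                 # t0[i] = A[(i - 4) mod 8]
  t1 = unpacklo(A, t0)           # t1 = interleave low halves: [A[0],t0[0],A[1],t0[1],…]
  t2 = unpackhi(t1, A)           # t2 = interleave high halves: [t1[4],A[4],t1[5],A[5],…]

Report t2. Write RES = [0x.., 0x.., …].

  t0: 26 c5 22 06 a7 99 ff 1c
  t1: a7 26 99 c5 ff 22 1c 06
  t2: ff 26 22 c5 1c 22 06 06

RES = [0xff, 0x26, 0x22, 0xc5, 0x1c, 0x22, 0x06, 0x06]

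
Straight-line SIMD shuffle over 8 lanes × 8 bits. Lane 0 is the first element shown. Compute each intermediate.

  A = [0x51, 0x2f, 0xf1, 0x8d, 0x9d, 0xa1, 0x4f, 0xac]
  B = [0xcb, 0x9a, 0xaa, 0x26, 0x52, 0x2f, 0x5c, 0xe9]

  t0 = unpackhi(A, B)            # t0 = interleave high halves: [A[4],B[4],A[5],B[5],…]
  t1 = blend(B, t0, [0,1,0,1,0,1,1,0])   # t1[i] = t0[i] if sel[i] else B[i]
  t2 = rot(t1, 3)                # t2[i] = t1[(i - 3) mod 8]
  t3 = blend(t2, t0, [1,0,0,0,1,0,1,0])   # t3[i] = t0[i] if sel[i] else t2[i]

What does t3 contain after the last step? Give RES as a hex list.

→ t0 |9d|52|a1|2f|4f|5c|ac|e9|
→ t1 |cb|52|aa|2f|52|5c|ac|e9|
→ t2 |5c|ac|e9|cb|52|aa|2f|52|
→ t3 |9d|ac|e9|cb|4f|aa|ac|52|

RES = [0x9d, 0xac, 0xe9, 0xcb, 0x4f, 0xaa, 0xac, 0x52]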